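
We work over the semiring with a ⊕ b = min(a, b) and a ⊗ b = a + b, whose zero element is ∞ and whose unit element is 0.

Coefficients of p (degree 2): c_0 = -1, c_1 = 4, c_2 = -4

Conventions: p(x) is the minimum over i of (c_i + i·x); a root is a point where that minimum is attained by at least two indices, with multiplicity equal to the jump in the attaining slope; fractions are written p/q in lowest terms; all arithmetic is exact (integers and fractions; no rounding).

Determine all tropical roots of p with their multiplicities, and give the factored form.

hull edge (i=0, c=-1) to (i=2, c=-4): slope -3/2, span 2
Factored form: p(x) = -4 ⊗ (x ⊕ 3/2) ⊗ (x ⊕ 3/2)
Answer: roots = 3/2 (mult 2)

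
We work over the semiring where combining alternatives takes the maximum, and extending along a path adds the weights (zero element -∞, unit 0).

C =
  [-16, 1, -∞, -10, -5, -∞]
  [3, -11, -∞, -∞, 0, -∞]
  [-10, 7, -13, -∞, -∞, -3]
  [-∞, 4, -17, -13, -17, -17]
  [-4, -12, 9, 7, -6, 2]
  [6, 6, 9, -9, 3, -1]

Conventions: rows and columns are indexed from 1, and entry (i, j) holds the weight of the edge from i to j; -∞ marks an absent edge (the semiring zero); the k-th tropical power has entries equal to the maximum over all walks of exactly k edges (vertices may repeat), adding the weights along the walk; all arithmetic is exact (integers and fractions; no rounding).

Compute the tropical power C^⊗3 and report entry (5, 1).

C^⊗2:
  [4, -6, 4, 2, 1, -3]
  [-4, 4, 9, 7, -2, 2]
  [10, 3, 6, -12, 7, -4]
  [7, -7, -8, -10, 4, -15]
  [8, 16, 11, 1, 5, 6]
  [9, 16, 12, 10, 6, 6]
C^⊗3:
  [3, 11, 10, 8, 0, 3]
  [8, 16, 11, 5, 5, 6]
  [6, 13, 16, 14, 5, 9]
  [0, 8, 13, 11, 2, 6]
  [19, 18, 15, 12, 16, 8]
  [19, 19, 15, 13, 16, 9]
Key observation: the optimum is the walk 5->3->2->1, with weight 9 + 7 + 3 = 19.
Optimal value attained by: walk 5->3->2->1.
Answer: (C^⊗3)[5][1] = 19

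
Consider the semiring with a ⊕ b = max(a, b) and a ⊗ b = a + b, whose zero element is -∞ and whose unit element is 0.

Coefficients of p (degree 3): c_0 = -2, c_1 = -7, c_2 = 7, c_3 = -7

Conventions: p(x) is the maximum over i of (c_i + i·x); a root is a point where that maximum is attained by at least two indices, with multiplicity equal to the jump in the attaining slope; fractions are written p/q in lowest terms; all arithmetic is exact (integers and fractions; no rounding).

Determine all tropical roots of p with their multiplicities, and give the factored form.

hull edge (i=0, c=-2) to (i=2, c=7): slope 9/2, span 2
hull edge (i=2, c=7) to (i=3, c=-7): slope -14, span 1
Factored form: p(x) = -7 ⊗ (x ⊕ (-9/2)) ⊗ (x ⊕ (-9/2)) ⊗ (x ⊕ 14)
Answer: roots = -9/2 (mult 2), 14 (mult 1)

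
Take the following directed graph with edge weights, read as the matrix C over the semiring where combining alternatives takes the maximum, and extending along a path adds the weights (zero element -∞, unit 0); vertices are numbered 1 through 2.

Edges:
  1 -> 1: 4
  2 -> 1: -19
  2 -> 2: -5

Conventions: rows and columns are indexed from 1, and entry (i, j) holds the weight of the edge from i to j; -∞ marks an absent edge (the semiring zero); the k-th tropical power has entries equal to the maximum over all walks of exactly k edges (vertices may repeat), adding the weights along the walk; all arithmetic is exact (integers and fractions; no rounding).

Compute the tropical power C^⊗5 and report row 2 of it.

C^⊗2:
  [8, -∞]
  [-15, -10]
C^⊗3:
  [12, -∞]
  [-11, -15]
C^⊗4:
  [16, -∞]
  [-7, -20]
C^⊗5:
  [20, -∞]
  [-3, -25]
Answer: row 2 of C^⊗5 = [-3, -25]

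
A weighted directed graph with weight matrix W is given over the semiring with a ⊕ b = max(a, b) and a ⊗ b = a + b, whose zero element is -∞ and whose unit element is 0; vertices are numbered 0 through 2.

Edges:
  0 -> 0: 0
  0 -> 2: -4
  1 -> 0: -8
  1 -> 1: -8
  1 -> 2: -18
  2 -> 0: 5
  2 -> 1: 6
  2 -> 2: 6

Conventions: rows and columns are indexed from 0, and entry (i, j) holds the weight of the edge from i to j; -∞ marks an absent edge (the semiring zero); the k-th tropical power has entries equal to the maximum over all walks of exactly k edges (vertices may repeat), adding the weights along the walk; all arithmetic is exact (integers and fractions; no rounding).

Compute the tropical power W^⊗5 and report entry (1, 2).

W^⊗2:
  [1, 2, 2]
  [-8, -12, -12]
  [11, 12, 12]
W^⊗3:
  [7, 8, 8]
  [-7, -6, -6]
  [17, 18, 18]
W^⊗4:
  [13, 14, 14]
  [-1, 0, 0]
  [23, 24, 24]
W^⊗5:
  [19, 20, 20]
  [5, 6, 6]
  [29, 30, 30]
Key observation: the optimum is the walk 1->0->2->2->2->2, with weight (-8) + (-4) + 6 + 6 + 6 = 6.
Optimal value attained by: walk 1->0->2->2->2->2.
Answer: (W^⊗5)[1][2] = 6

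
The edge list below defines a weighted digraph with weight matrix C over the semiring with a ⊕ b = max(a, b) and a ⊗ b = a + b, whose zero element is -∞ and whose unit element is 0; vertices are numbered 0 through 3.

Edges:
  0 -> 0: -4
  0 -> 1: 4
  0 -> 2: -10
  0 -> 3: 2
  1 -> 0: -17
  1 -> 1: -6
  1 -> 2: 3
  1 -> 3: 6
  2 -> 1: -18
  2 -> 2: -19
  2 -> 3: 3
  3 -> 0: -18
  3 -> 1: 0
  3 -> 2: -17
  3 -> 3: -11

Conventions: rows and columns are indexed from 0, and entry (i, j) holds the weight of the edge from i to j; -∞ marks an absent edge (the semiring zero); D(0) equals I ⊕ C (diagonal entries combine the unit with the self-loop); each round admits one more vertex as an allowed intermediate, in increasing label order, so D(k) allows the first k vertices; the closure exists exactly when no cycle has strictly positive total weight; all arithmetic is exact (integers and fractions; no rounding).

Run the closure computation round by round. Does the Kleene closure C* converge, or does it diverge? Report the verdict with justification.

D(0):
  [0, 4, -10, 2]
  [-17, 0, 3, 6]
  [-∞, -18, 0, 3]
  [-18, 0, -17, 0]
D(1):
  [0, 4, -10, 2]
  [-17, 0, 3, 6]
  [-∞, -18, 0, 3]
  [-18, 0, -17, 0]
Detection: at round 2, diagonal entry (3, 3) turns strictly positive.
Key observation: the cycle 3->1->3 has total weight 0 + 6, which is strictly positive.
Answer: DIVERGES — positive cycle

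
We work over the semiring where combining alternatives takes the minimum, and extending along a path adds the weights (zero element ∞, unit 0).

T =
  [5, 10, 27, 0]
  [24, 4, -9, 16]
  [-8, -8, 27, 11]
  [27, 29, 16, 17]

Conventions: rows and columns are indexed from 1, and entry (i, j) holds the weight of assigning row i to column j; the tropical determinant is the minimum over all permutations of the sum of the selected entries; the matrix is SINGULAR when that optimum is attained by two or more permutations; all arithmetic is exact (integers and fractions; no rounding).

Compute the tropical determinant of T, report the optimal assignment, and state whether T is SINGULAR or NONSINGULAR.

σ = (1, 2, 3, 4): 5 + 4 + 27 + 17 = 53
σ = (1, 2, 4, 3): 5 + 4 + 11 + 16 = 36
σ = (1, 3, 2, 4): 5 + (-9) + (-8) + 17 = 5
σ = (1, 3, 4, 2): 5 + (-9) + 11 + 29 = 36
σ = (1, 4, 2, 3): 5 + 16 + (-8) + 16 = 29
σ = (1, 4, 3, 2): 5 + 16 + 27 + 29 = 77
σ = (2, 1, 3, 4): 10 + 24 + 27 + 17 = 78
σ = (2, 1, 4, 3): 10 + 24 + 11 + 16 = 61
σ = (2, 3, 1, 4): 10 + (-9) + (-8) + 17 = 10
σ = (2, 3, 4, 1): 10 + (-9) + 11 + 27 = 39
σ = (2, 4, 1, 3): 10 + 16 + (-8) + 16 = 34
σ = (2, 4, 3, 1): 10 + 16 + 27 + 27 = 80
σ = (3, 1, 2, 4): 27 + 24 + (-8) + 17 = 60
σ = (3, 1, 4, 2): 27 + 24 + 11 + 29 = 91
σ = (3, 2, 1, 4): 27 + 4 + (-8) + 17 = 40
σ = (3, 2, 4, 1): 27 + 4 + 11 + 27 = 69
σ = (3, 4, 1, 2): 27 + 16 + (-8) + 29 = 64
σ = (3, 4, 2, 1): 27 + 16 + (-8) + 27 = 62
σ = (4, 1, 2, 3): 0 + 24 + (-8) + 16 = 32
σ = (4, 1, 3, 2): 0 + 24 + 27 + 29 = 80
σ = (4, 2, 1, 3): 0 + 4 + (-8) + 16 = 12
σ = (4, 2, 3, 1): 0 + 4 + 27 + 27 = 58
σ = (4, 3, 1, 2): 0 + (-9) + (-8) + 29 = 12
σ = (4, 3, 2, 1): 0 + (-9) + (-8) + 27 = 10
Optimal value attained by: σ = (1, 3, 2, 4).
Answer: det⊕(T) = 5; verdict: NONSINGULAR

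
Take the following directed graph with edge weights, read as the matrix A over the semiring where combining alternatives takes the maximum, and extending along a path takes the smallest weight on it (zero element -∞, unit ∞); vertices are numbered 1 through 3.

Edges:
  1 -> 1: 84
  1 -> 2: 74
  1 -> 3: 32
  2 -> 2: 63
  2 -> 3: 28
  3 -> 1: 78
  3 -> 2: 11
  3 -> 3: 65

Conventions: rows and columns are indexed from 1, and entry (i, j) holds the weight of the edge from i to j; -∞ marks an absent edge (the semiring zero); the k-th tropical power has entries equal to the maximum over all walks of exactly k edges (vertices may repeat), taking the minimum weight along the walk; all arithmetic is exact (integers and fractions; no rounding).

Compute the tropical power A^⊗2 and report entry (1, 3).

A^⊗2:
  [84, 74, 32]
  [28, 63, 28]
  [78, 74, 65]
Key observation: the optimum is the walk 1->1->3, with weight 84 min 32 = 32.
Optimal value attained by: walk 1->1->3.
Answer: (A^⊗2)[1][3] = 32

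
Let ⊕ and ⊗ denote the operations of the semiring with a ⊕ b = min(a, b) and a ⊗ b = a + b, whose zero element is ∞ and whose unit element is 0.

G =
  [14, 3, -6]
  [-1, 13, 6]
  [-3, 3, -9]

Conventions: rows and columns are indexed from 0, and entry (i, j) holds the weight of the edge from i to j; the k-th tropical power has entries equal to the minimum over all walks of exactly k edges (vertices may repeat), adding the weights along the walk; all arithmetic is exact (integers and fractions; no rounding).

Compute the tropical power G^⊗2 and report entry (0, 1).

G^⊗2:
  [-9, -3, -15]
  [3, 2, -7]
  [-12, -6, -18]
Key observation: the optimum is the walk 0->2->1, with weight (-6) + 3 = -3.
Optimal value attained by: walk 0->2->1.
Answer: (G^⊗2)[0][1] = -3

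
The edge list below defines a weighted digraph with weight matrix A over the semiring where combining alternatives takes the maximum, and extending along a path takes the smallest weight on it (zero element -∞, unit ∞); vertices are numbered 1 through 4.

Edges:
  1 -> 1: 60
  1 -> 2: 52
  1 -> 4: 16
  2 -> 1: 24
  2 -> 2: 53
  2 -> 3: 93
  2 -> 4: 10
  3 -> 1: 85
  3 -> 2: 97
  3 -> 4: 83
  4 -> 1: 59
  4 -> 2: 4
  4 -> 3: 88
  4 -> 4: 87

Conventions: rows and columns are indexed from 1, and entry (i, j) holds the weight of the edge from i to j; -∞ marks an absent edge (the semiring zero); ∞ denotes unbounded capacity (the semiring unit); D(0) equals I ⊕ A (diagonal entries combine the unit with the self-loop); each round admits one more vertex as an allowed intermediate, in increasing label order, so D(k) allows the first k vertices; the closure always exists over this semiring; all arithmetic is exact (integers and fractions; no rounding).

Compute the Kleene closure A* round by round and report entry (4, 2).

D(0):
  [∞, 52, -∞, 16]
  [24, ∞, 93, 10]
  [85, 97, ∞, 83]
  [59, 4, 88, ∞]
D(1):
  [∞, 52, -∞, 16]
  [24, ∞, 93, 16]
  [85, 97, ∞, 83]
  [59, 52, 88, ∞]
D(2):
  [∞, 52, 52, 16]
  [24, ∞, 93, 16]
  [85, 97, ∞, 83]
  [59, 52, 88, ∞]
D(3):
  [∞, 52, 52, 52]
  [85, ∞, 93, 83]
  [85, 97, ∞, 83]
  [85, 88, 88, ∞]
D(4):
  [∞, 52, 52, 52]
  [85, ∞, 93, 83]
  [85, 97, ∞, 83]
  [85, 88, 88, ∞]
Answer: A*[4][2] = 88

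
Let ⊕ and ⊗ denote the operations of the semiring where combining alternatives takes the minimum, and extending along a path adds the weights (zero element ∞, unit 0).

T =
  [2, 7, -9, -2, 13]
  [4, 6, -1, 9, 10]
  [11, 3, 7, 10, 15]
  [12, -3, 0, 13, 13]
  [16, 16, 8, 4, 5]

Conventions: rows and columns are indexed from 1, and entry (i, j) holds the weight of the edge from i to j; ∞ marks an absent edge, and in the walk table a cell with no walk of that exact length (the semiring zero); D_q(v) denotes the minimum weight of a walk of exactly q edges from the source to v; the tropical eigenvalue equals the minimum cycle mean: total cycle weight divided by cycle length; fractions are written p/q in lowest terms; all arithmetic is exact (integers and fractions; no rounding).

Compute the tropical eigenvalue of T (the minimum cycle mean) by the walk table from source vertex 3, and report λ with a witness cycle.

q=0: [∞, ∞, 0, ∞, ∞]
q=1: [11, 3, 7, 10, 15]
q=2: [7, 7, 2, 9, 13]
q=3: [9, 5, -2, 5, 17]
q=4: [9, 1, 0, 7, 13]
q=5: [5, 3, 0, 7, 11]
Optimal cycle mean attained by: cycle 1->3->2->1, total (-9) + 3 + 4, length 3.
Answer: λ = -2/3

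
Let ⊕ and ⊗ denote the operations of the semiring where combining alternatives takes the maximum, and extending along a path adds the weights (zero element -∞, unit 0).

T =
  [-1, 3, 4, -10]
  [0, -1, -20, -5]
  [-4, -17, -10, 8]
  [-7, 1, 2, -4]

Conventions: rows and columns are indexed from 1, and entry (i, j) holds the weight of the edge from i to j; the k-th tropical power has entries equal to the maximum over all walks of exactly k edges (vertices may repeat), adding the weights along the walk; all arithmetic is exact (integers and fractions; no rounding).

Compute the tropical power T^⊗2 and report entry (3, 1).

T^⊗2:
  [3, 2, 3, 12]
  [-1, 3, 4, -6]
  [1, 9, 10, 4]
  [1, 0, -2, 10]
Key observation: the optimum is the walk 3->4->1, with weight 8 + (-7) = 1.
Optimal value attained by: walk 3->4->1.
Answer: (T^⊗2)[3][1] = 1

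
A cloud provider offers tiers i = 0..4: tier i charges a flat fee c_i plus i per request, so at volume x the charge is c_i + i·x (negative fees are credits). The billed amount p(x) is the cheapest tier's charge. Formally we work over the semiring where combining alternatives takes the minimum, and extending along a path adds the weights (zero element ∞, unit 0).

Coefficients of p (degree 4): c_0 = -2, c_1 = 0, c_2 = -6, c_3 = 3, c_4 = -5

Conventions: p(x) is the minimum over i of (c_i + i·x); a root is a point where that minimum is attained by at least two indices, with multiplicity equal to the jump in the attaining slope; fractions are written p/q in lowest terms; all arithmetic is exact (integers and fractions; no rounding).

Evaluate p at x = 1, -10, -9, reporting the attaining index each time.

p(1) = min(-2+0·1=-2, 0+1·1=1, -6+2·1=-4, 3+3·1=6, -5+4·1=-1) = -4 (attained by i=2)
p(-10) = min(-2+0·(-10)=-2, 0+1·(-10)=-10, -6+2·(-10)=-26, 3+3·(-10)=-27, -5+4·(-10)=-45) = -45 (attained by i=4)
p(-9) = min(-2+0·(-9)=-2, 0+1·(-9)=-9, -6+2·(-9)=-24, 3+3·(-9)=-24, -5+4·(-9)=-41) = -41 (attained by i=4)
Answer: p(1) = -4; p(-10) = -45; p(-9) = -41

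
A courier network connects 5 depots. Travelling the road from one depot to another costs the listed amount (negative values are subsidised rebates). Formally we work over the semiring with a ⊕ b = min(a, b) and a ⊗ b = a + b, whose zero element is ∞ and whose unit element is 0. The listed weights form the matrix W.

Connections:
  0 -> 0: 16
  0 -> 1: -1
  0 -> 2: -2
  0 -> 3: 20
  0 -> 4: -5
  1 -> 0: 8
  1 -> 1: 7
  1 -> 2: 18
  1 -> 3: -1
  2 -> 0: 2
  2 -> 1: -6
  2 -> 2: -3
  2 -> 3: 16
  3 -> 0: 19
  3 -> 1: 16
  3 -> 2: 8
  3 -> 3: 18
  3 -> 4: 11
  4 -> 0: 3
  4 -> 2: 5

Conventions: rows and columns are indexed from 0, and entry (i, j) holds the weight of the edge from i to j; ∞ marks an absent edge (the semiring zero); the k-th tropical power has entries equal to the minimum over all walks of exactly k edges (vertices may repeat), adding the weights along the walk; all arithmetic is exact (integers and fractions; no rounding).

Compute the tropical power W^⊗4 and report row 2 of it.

W^⊗2:
  [-2, -8, -5, -2, 11]
  [15, 7, 6, 6, 3]
  [-1, -9, -6, -7, -3]
  [10, 2, 5, 15, 14]
  [7, -1, 1, 21, -2]
W^⊗3:
  [-3, -11, -8, -9, -7]
  [6, 0, 3, 6, 10]
  [-4, -12, -9, -10, -6]
  [7, -1, 2, 1, 5]
  [1, -5, -2, -2, 2]
W^⊗4:
  [-6, -14, -11, -12, -8]
  [5, -3, 0, -1, 1]
  [-7, -15, -12, -13, -9]
  [4, -4, -1, -2, 2]
  [0, -8, -5, -6, -4]
Answer: row 2 of W^⊗4 = [-7, -15, -12, -13, -9]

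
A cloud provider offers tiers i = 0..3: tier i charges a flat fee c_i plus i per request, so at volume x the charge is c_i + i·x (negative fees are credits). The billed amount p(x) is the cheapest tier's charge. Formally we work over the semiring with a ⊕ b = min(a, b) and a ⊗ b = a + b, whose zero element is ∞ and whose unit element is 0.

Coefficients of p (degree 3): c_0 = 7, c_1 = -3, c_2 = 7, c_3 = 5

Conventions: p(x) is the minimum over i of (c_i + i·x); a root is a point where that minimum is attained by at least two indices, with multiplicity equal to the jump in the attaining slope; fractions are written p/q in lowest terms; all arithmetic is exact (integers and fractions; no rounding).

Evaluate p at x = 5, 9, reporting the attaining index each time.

p(5) = min(7+0·5=7, -3+1·5=2, 7+2·5=17, 5+3·5=20) = 2 (attained by i=1)
p(9) = min(7+0·9=7, -3+1·9=6, 7+2·9=25, 5+3·9=32) = 6 (attained by i=1)
Answer: p(5) = 2; p(9) = 6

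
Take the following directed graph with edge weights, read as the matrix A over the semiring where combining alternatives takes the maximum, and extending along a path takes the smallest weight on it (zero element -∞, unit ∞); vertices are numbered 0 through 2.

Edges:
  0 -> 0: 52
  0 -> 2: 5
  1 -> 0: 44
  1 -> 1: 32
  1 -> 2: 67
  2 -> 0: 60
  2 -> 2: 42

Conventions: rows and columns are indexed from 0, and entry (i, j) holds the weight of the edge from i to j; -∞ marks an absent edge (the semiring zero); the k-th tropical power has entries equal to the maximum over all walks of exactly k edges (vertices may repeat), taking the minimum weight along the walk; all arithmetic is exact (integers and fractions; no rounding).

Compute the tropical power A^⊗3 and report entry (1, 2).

A^⊗2:
  [52, -∞, 5]
  [60, 32, 42]
  [52, -∞, 42]
A^⊗3:
  [52, -∞, 5]
  [52, 32, 42]
  [52, -∞, 42]
Key observation: the optimum is the walk 1->2->2->2, with weight 67 min 42 min 42 = 42.
Optimal value attained by: walk 1->2->2->2.
Answer: (A^⊗3)[1][2] = 42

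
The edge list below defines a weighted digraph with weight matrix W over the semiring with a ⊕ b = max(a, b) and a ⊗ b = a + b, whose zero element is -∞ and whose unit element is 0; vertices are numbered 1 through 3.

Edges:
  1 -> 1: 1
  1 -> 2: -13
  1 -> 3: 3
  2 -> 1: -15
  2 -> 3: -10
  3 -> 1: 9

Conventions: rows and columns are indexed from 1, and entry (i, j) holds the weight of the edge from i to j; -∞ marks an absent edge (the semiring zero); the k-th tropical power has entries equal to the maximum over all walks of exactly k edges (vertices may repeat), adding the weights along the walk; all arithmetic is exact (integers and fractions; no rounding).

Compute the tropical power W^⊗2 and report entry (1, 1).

W^⊗2:
  [12, -12, 4]
  [-1, -28, -12]
  [10, -4, 12]
Key observation: the optimum is the walk 1->3->1, with weight 3 + 9 = 12.
Optimal value attained by: walk 1->3->1.
Answer: (W^⊗2)[1][1] = 12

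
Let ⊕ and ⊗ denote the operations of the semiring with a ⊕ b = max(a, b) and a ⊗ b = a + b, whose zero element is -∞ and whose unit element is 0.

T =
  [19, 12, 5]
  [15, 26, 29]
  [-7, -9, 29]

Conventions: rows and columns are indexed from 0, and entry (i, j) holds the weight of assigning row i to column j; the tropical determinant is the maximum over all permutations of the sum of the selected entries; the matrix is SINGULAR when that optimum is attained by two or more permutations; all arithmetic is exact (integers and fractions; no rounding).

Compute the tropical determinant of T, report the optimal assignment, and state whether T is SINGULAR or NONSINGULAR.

σ = (0, 1, 2): 19 + 26 + 29 = 74
σ = (0, 2, 1): 19 + 29 + (-9) = 39
σ = (1, 0, 2): 12 + 15 + 29 = 56
σ = (1, 2, 0): 12 + 29 + (-7) = 34
σ = (2, 0, 1): 5 + 15 + (-9) = 11
σ = (2, 1, 0): 5 + 26 + (-7) = 24
Optimal value attained by: σ = (0, 1, 2).
Answer: det⊕(T) = 74; verdict: NONSINGULAR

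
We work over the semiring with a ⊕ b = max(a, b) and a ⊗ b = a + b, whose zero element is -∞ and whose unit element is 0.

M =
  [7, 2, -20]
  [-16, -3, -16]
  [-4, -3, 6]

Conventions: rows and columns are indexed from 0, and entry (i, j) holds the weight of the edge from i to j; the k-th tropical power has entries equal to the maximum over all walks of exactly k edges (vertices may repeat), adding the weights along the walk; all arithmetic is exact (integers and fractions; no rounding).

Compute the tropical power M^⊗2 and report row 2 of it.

M^⊗2:
  [14, 9, -13]
  [-9, -6, -10]
  [3, 3, 12]
Answer: row 2 of M^⊗2 = [3, 3, 12]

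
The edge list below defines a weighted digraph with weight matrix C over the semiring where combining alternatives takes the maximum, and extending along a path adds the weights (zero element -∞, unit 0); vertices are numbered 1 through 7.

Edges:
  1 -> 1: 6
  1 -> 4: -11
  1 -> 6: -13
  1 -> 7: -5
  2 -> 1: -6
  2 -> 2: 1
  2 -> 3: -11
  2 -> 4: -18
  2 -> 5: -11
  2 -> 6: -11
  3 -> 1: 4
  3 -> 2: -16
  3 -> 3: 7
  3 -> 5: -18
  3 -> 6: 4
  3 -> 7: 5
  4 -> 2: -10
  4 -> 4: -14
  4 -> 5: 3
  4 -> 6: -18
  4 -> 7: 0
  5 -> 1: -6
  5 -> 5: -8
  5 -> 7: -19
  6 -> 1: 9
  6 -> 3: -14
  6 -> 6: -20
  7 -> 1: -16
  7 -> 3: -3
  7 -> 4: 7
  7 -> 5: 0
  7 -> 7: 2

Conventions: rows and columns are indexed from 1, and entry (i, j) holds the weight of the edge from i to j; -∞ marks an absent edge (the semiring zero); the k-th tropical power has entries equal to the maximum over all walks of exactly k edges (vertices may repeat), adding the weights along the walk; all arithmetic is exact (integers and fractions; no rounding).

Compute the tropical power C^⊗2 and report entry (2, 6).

C^⊗2:
  [12, -21, -8, 2, -5, -7, 1]
  [0, 2, -4, -17, -10, -7, -6]
  [13, -9, 14, 12, 5, 11, 12]
  [-3, -9, -3, 7, 0, -21, 2]
  [0, -∞, -22, -12, -16, -19, -11]
  [15, -30, -7, -2, -32, -4, 4]
  [1, -3, 4, 9, 10, 1, 7]
Key observation: the optimum is the walk 2->3->6, with weight (-11) + 4 = -7.
Optimal value attained by: walk 2->3->6.
Answer: (C^⊗2)[2][6] = -7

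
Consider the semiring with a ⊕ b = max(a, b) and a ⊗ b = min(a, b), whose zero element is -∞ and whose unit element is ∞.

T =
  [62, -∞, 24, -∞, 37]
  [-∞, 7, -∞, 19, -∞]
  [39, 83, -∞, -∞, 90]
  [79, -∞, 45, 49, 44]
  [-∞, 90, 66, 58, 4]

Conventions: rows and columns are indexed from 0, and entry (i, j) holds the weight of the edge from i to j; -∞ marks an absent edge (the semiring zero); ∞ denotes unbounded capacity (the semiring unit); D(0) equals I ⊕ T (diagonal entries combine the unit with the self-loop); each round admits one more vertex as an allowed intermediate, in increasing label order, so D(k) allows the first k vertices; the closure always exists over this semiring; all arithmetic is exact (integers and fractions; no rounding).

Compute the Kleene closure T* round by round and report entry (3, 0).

D(0):
  [∞, -∞, 24, -∞, 37]
  [-∞, ∞, -∞, 19, -∞]
  [39, 83, ∞, -∞, 90]
  [79, -∞, 45, ∞, 44]
  [-∞, 90, 66, 58, ∞]
D(1):
  [∞, -∞, 24, -∞, 37]
  [-∞, ∞, -∞, 19, -∞]
  [39, 83, ∞, -∞, 90]
  [79, -∞, 45, ∞, 44]
  [-∞, 90, 66, 58, ∞]
D(2):
  [∞, -∞, 24, -∞, 37]
  [-∞, ∞, -∞, 19, -∞]
  [39, 83, ∞, 19, 90]
  [79, -∞, 45, ∞, 44]
  [-∞, 90, 66, 58, ∞]
D(3):
  [∞, 24, 24, 19, 37]
  [-∞, ∞, -∞, 19, -∞]
  [39, 83, ∞, 19, 90]
  [79, 45, 45, ∞, 45]
  [39, 90, 66, 58, ∞]
D(4):
  [∞, 24, 24, 19, 37]
  [19, ∞, 19, 19, 19]
  [39, 83, ∞, 19, 90]
  [79, 45, 45, ∞, 45]
  [58, 90, 66, 58, ∞]
D(5):
  [∞, 37, 37, 37, 37]
  [19, ∞, 19, 19, 19]
  [58, 90, ∞, 58, 90]
  [79, 45, 45, ∞, 45]
  [58, 90, 66, 58, ∞]
Answer: T*[3][0] = 79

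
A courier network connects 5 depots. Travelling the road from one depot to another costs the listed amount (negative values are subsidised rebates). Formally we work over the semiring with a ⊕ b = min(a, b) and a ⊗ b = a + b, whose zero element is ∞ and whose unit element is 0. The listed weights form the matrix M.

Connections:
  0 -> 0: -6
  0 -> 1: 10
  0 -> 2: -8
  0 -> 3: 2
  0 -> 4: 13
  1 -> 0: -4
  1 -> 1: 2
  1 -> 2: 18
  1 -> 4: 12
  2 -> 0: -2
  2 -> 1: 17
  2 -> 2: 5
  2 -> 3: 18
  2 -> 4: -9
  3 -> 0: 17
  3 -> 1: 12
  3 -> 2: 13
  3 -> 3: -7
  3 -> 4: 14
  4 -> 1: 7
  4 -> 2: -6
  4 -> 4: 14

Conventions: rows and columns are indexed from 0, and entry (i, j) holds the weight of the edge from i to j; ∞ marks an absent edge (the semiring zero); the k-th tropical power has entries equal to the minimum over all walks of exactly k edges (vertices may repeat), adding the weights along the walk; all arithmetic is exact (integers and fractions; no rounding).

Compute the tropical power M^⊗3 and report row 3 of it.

M^⊗2:
  [-12, 4, -14, -5, -17]
  [-10, 4, -12, -2, 9]
  [-8, -2, -15, 0, -4]
  [8, 5, 6, -14, 4]
  [-8, 9, -1, 12, -15]
M^⊗3:
  [-18, -10, -23, -12, -23]
  [-16, 0, -18, -9, -21]
  [-17, 0, -16, -7, -24]
  [1, -2, -2, -21, -3]
  [-14, -8, -21, -6, -10]
Answer: row 3 of M^⊗3 = [1, -2, -2, -21, -3]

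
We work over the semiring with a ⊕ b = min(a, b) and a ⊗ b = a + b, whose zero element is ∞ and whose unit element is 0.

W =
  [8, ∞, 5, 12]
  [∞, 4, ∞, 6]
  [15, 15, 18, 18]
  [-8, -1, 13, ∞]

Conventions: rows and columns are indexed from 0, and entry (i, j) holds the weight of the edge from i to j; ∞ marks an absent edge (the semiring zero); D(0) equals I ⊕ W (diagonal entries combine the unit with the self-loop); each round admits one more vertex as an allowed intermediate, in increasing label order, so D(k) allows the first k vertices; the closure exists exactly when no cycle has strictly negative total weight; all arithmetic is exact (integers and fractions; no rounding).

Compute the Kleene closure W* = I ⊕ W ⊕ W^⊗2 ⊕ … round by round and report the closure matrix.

D(0):
  [0, ∞, 5, 12]
  [∞, 0, ∞, 6]
  [15, 15, 0, 18]
  [-8, -1, 13, 0]
D(1):
  [0, ∞, 5, 12]
  [∞, 0, ∞, 6]
  [15, 15, 0, 18]
  [-8, -1, -3, 0]
D(2):
  [0, ∞, 5, 12]
  [∞, 0, ∞, 6]
  [15, 15, 0, 18]
  [-8, -1, -3, 0]
D(3):
  [0, 20, 5, 12]
  [∞, 0, ∞, 6]
  [15, 15, 0, 18]
  [-8, -1, -3, 0]
D(4):
  [0, 11, 5, 12]
  [-2, 0, 3, 6]
  [10, 15, 0, 18]
  [-8, -1, -3, 0]
Answer: W* = [[0, 11, 5, 12], [-2, 0, 3, 6], [10, 15, 0, 18], [-8, -1, -3, 0]]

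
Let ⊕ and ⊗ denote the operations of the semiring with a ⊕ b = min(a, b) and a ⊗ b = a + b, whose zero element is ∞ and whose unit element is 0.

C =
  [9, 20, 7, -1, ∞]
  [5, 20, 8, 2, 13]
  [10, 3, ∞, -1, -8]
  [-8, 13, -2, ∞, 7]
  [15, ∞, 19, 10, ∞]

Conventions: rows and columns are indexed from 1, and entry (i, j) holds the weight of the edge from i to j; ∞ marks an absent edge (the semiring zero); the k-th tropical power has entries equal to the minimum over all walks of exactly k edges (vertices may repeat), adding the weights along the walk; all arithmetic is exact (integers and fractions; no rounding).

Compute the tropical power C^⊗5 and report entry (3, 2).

C^⊗2:
  [-9, 10, -3, 6, -1]
  [-6, 11, 0, 4, 0]
  [-9, 12, -3, 2, 6]
  [1, 1, -1, -9, -10]
  [2, 22, 8, 14, 11]
C^⊗3:
  [-2, 0, -2, -10, -11]
  [-4, 3, 1, -7, -8]
  [-6, 0, -2, -10, -11]
  [-17, 2, -11, -2, -9]
  [6, 11, 9, 1, 0]
C^⊗4:
  [-18, 1, -12, -3, -10]
  [-15, 4, -9, -5, -7]
  [-18, 1, -12, -7, -10]
  [-10, -8, -10, -18, -19]
  [-7, 12, -1, 5, 1]
C^⊗5:
  [-11, -9, -11, -19, -20]
  [-13, -6, -8, -16, -17]
  [-15, -9, -11, -19, -20]
  [-26, -7, -20, -11, -18]
  [-3, 2, 0, -8, -9]
Key observation: the optimum is the walk 3->4->1->4->3->2, with weight (-1) + (-8) + (-1) + (-2) + 3 = -9.
Optimal value attained by: walk 3->4->1->4->3->2.
Answer: (C^⊗5)[3][2] = -9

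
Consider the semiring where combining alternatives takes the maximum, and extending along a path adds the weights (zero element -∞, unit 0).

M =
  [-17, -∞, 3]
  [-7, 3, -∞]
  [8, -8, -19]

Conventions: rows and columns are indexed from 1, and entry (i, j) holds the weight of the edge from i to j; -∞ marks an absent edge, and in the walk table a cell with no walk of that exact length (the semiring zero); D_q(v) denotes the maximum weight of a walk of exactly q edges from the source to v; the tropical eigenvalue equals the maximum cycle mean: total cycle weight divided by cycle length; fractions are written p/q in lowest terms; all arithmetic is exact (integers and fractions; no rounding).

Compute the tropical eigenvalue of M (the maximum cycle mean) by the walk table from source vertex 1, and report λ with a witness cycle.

q=0: [0, -∞, -∞]
q=1: [-17, -∞, 3]
q=2: [11, -5, -14]
q=3: [-6, -2, 14]
Optimal cycle mean attained by: cycle 1->3->1, total 3 + 8, length 2.
Answer: λ = 11/2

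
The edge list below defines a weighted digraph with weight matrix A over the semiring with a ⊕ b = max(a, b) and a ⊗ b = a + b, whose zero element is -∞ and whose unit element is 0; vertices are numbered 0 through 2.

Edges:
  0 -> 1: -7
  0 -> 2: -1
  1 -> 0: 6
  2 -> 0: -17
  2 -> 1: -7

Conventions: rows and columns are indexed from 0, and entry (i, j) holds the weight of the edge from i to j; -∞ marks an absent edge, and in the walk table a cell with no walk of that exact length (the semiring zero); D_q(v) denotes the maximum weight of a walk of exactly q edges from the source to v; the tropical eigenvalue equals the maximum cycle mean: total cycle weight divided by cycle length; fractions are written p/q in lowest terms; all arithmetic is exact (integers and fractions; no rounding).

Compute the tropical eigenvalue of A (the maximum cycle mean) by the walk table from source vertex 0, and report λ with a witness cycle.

q=0: [0, -∞, -∞]
q=1: [-∞, -7, -1]
q=2: [-1, -8, -∞]
q=3: [-2, -8, -2]
Optimal cycle mean attained by: cycle 0->1->0, total (-7) + 6, length 2.
Answer: λ = -1/2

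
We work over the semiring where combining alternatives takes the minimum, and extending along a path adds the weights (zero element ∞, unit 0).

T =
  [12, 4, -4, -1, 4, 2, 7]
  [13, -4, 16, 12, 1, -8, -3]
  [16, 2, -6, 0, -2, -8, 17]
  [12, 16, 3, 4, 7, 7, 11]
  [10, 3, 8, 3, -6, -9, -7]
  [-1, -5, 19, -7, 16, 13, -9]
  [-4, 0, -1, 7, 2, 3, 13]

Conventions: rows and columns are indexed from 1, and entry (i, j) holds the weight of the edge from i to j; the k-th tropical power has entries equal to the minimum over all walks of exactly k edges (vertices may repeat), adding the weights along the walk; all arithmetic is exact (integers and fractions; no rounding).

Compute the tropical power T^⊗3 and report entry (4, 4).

T^⊗2:
  [1, -3, -10, -5, -6, -12, -7]
  [-9, -13, -4, -15, -5, -12, -17]
  [-9, -13, -12, -15, -8, -14, -17]
  [6, 2, -3, 0, 1, -5, -2]
  [-11, -14, -8, -16, -12, -15, -18]
  [-13, -9, -10, -3, -7, -13, -8]
  [2, -4, -8, -5, -4, -9, -6]
T^⊗3:
  [-13, -17, -16, -19, -12, -18, -21]
  [-21, -17, -18, -19, -15, -21, -21]
  [-21, -19, -18, -21, -15, -21, -23]
  [-6, -10, -9, -12, -5, -11, -14]
  [-22, -20, -19, -22, -18, -22, -24]
  [-14, -18, -17, -20, -13, -18, -22]
  [-10, -14, -14, -16, -10, -16, -18]
Key observation: the optimum is the walk 4->3->6->4, with weight 3 + (-8) + (-7) = -12.
Optimal value attained by: walk 4->3->6->4.
Answer: (T^⊗3)[4][4] = -12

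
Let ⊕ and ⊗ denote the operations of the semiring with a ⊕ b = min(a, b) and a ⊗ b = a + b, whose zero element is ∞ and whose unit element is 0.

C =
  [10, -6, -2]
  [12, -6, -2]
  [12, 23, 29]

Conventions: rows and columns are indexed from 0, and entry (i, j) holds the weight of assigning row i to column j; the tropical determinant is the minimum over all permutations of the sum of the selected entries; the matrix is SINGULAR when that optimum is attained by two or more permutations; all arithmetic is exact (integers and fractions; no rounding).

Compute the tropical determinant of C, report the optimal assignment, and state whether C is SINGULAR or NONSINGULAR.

σ = (0, 1, 2): 10 + (-6) + 29 = 33
σ = (0, 2, 1): 10 + (-2) + 23 = 31
σ = (1, 0, 2): (-6) + 12 + 29 = 35
σ = (1, 2, 0): (-6) + (-2) + 12 = 4
σ = (2, 0, 1): (-2) + 12 + 23 = 33
σ = (2, 1, 0): (-2) + (-6) + 12 = 4
Optimal value attained by: σ = (1, 2, 0).
Answer: det⊕(C) = 4; verdict: SINGULAR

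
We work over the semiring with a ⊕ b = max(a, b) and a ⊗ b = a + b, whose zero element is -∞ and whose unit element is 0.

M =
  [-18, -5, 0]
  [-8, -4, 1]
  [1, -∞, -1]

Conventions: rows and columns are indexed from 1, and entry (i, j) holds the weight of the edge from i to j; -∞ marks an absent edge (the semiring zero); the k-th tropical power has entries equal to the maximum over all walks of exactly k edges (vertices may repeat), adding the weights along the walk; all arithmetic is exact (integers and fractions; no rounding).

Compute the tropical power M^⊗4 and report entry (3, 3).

M^⊗2:
  [1, -9, -1]
  [2, -8, 0]
  [0, -4, 1]
M^⊗3:
  [0, -4, 1]
  [1, -3, 2]
  [2, -5, 0]
M^⊗4:
  [2, -5, 0]
  [3, -4, 1]
  [1, -3, 2]
Key observation: the optimum is the walk 3->1->3->1->3, with weight 1 + 0 + 1 + 0 = 2.
Optimal value attained by: walk 3->1->3->1->3.
Answer: (M^⊗4)[3][3] = 2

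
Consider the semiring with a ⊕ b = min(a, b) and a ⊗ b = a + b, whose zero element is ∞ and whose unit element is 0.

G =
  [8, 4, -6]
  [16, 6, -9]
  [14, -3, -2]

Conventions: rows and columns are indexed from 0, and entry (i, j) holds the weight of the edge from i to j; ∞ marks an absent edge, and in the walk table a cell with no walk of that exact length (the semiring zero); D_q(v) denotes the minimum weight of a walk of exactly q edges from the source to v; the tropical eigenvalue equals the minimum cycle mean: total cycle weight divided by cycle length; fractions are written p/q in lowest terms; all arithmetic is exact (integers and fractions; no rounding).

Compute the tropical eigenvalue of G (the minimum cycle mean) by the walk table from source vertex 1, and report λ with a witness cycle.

q=0: [∞, 0, ∞]
q=1: [16, 6, -9]
q=2: [5, -12, -11]
q=3: [3, -14, -21]
Optimal cycle mean attained by: cycle 1->2->1, total (-9) + (-3), length 2.
Answer: λ = -6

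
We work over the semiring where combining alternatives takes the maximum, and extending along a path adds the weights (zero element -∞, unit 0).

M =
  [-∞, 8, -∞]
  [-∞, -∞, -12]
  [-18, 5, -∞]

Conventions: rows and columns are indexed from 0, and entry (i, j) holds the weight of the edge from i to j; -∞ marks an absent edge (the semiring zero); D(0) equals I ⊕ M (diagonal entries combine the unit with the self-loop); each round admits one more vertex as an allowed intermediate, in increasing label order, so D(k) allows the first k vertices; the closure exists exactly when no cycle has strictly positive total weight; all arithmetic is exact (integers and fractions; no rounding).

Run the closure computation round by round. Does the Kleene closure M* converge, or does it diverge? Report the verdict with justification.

D(0):
  [0, 8, -∞]
  [-∞, 0, -12]
  [-18, 5, 0]
D(1):
  [0, 8, -∞]
  [-∞, 0, -12]
  [-18, 5, 0]
D(2):
  [0, 8, -4]
  [-∞, 0, -12]
  [-18, 5, 0]
D(3):
  [0, 8, -4]
  [-30, 0, -12]
  [-18, 5, 0]
Key observation: every diagonal entry stays at the unit through all rounds, so no improving cycle exists.
Answer: CONVERGES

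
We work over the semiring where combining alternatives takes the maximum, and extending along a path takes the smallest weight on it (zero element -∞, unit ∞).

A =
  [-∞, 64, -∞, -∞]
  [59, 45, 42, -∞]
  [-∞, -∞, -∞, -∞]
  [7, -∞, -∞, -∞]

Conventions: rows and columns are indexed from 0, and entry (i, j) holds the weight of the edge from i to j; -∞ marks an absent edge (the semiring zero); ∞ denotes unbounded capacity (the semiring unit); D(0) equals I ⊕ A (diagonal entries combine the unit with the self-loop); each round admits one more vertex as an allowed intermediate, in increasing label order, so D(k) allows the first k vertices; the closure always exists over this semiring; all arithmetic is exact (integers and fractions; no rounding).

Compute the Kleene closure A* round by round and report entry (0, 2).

D(0):
  [∞, 64, -∞, -∞]
  [59, ∞, 42, -∞]
  [-∞, -∞, ∞, -∞]
  [7, -∞, -∞, ∞]
D(1):
  [∞, 64, -∞, -∞]
  [59, ∞, 42, -∞]
  [-∞, -∞, ∞, -∞]
  [7, 7, -∞, ∞]
D(2):
  [∞, 64, 42, -∞]
  [59, ∞, 42, -∞]
  [-∞, -∞, ∞, -∞]
  [7, 7, 7, ∞]
D(3):
  [∞, 64, 42, -∞]
  [59, ∞, 42, -∞]
  [-∞, -∞, ∞, -∞]
  [7, 7, 7, ∞]
D(4):
  [∞, 64, 42, -∞]
  [59, ∞, 42, -∞]
  [-∞, -∞, ∞, -∞]
  [7, 7, 7, ∞]
Answer: A*[0][2] = 42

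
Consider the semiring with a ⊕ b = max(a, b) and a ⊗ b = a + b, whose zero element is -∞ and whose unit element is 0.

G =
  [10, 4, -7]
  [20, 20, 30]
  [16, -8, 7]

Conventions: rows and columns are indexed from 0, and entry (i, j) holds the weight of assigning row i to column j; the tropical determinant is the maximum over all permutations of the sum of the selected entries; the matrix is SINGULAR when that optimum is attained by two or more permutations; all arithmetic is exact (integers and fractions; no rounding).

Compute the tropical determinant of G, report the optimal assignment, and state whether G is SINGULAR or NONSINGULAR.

σ = (0, 1, 2): 10 + 20 + 7 = 37
σ = (0, 2, 1): 10 + 30 + (-8) = 32
σ = (1, 0, 2): 4 + 20 + 7 = 31
σ = (1, 2, 0): 4 + 30 + 16 = 50
σ = (2, 0, 1): (-7) + 20 + (-8) = 5
σ = (2, 1, 0): (-7) + 20 + 16 = 29
Optimal value attained by: σ = (1, 2, 0).
Answer: det⊕(G) = 50; verdict: NONSINGULAR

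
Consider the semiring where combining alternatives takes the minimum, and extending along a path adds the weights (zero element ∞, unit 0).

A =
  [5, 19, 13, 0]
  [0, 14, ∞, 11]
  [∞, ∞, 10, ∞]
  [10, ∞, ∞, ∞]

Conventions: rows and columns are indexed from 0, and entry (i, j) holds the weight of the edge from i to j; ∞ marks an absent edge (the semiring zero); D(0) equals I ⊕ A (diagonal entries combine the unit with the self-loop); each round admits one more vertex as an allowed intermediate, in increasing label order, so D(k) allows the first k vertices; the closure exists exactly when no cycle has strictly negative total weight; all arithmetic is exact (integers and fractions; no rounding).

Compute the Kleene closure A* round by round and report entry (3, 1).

D(0):
  [0, 19, 13, 0]
  [0, 0, ∞, 11]
  [∞, ∞, 0, ∞]
  [10, ∞, ∞, 0]
D(1):
  [0, 19, 13, 0]
  [0, 0, 13, 0]
  [∞, ∞, 0, ∞]
  [10, 29, 23, 0]
D(2):
  [0, 19, 13, 0]
  [0, 0, 13, 0]
  [∞, ∞, 0, ∞]
  [10, 29, 23, 0]
D(3):
  [0, 19, 13, 0]
  [0, 0, 13, 0]
  [∞, ∞, 0, ∞]
  [10, 29, 23, 0]
D(4):
  [0, 19, 13, 0]
  [0, 0, 13, 0]
  [∞, ∞, 0, ∞]
  [10, 29, 23, 0]
Answer: A*[3][1] = 29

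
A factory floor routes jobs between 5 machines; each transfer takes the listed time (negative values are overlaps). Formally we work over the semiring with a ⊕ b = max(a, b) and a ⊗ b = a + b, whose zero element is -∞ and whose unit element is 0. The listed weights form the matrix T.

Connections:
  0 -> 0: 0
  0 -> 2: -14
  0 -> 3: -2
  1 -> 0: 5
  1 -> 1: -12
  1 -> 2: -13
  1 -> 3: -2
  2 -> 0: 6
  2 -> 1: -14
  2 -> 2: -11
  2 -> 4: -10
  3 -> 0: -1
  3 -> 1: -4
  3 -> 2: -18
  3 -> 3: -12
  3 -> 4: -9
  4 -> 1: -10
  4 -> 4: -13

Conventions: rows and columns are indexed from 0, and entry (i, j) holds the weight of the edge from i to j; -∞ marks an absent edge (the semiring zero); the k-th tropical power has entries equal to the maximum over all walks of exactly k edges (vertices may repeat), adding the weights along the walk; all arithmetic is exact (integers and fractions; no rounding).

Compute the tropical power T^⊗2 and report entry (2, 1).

T^⊗2:
  [0, -6, -14, -2, -11]
  [5, -6, -9, 3, -11]
  [6, -20, -8, 4, -21]
  [1, -16, -15, -3, -21]
  [-5, -22, -23, -12, -26]
Key observation: the optimum is the walk 2->4->1, with weight (-10) + (-10) = -20.
Optimal value attained by: walk 2->4->1.
Answer: (T^⊗2)[2][1] = -20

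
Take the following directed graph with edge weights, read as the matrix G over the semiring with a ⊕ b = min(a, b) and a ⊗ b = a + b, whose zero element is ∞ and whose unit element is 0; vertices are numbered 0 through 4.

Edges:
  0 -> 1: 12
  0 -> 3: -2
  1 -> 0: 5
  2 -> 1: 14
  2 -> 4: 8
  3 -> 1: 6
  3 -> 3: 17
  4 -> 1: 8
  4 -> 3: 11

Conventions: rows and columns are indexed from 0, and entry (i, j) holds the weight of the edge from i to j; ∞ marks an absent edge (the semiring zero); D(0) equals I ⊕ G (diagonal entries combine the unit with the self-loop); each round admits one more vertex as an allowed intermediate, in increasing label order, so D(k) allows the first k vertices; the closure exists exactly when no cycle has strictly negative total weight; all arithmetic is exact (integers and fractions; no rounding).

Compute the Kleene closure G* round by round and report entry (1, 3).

D(0):
  [0, 12, ∞, -2, ∞]
  [5, 0, ∞, ∞, ∞]
  [∞, 14, 0, ∞, 8]
  [∞, 6, ∞, 0, ∞]
  [∞, 8, ∞, 11, 0]
D(1):
  [0, 12, ∞, -2, ∞]
  [5, 0, ∞, 3, ∞]
  [∞, 14, 0, ∞, 8]
  [∞, 6, ∞, 0, ∞]
  [∞, 8, ∞, 11, 0]
D(2):
  [0, 12, ∞, -2, ∞]
  [5, 0, ∞, 3, ∞]
  [19, 14, 0, 17, 8]
  [11, 6, ∞, 0, ∞]
  [13, 8, ∞, 11, 0]
D(3):
  [0, 12, ∞, -2, ∞]
  [5, 0, ∞, 3, ∞]
  [19, 14, 0, 17, 8]
  [11, 6, ∞, 0, ∞]
  [13, 8, ∞, 11, 0]
D(4):
  [0, 4, ∞, -2, ∞]
  [5, 0, ∞, 3, ∞]
  [19, 14, 0, 17, 8]
  [11, 6, ∞, 0, ∞]
  [13, 8, ∞, 11, 0]
D(5):
  [0, 4, ∞, -2, ∞]
  [5, 0, ∞, 3, ∞]
  [19, 14, 0, 17, 8]
  [11, 6, ∞, 0, ∞]
  [13, 8, ∞, 11, 0]
Answer: G*[1][3] = 3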